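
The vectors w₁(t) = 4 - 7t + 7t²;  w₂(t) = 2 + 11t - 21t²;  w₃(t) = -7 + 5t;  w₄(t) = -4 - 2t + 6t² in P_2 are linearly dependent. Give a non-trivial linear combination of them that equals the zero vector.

Take coordinates with respect to {1, t, t²}.
Solve the homogeneous system with w₁, w₂, w₃, w₄ as columns by row-reducing the coefficient matrix.
The free variable yields coefficients (3, 1, 2, 0) (any nonzero multiple also works).

3w₁ + w₂ + 2w₃ = 0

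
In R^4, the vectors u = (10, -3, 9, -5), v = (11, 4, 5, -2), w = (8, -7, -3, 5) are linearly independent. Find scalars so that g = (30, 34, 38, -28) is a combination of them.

g = u + 4v - 3w

Solve the system with u, v, w as columns and g as the right-hand side.
Row-reducing the augmented matrix gives the unique coefficients (a₁, a₂, a₃) = (1, 4, -3).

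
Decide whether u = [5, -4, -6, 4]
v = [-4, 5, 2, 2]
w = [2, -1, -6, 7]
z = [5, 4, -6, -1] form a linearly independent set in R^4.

The matrix [u|v|w|z] has determinant 264.
A nonzero determinant means the columns are linearly independent.

linearly independent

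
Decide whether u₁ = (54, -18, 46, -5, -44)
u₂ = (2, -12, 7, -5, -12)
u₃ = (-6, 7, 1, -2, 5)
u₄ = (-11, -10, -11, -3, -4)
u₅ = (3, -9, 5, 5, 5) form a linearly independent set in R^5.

The matrix [u₁|u₂|u₃|u₄|u₅] has determinant 0.
A zero determinant means the columns are linearly dependent.

linearly dependent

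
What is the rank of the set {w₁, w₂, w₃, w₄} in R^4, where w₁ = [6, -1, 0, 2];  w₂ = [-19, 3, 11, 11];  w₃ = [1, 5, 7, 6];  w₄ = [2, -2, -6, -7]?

Apply Gaussian elimination to the matrix whose rows are w₁, w₂, w₃, w₄.
The echelon form has 3 nonzero rows, so the rank is 3.

3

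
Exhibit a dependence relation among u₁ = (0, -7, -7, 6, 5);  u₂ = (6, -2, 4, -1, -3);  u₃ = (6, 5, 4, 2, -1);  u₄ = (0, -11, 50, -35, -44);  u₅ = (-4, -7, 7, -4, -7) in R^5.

Set up α₁u₁ + … + α₅u₅ = 0 and solve the homogeneous system.
One solution (up to scaling) is (3, -3, 1, 1, -3).

3u₁ - 3u₂ + u₃ + u₄ - 3u₅ = 0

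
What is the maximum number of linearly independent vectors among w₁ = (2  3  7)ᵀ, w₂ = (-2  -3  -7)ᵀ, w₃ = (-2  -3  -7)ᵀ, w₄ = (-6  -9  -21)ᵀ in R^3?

1

Apply Gaussian elimination to the matrix whose rows are w₁, w₂, w₃, w₄.
Reduction leaves 1 leading entry, giving rank 1.
(With 4 elements in a 3-dimensional space the rank is at most 3.)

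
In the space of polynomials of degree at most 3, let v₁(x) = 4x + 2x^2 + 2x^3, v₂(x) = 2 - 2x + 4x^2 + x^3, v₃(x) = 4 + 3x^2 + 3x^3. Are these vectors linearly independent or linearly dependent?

linearly independent

Take coordinates with respect to the standard basis {1, x, …, x^3}.
Place the vectors as rows of a 3×4 matrix and reduce to echelon form.
The reduction yields 3 nonzero rows, so the rank is 3.
Since rank = 3 (the number of vectors), the set is linearly independent.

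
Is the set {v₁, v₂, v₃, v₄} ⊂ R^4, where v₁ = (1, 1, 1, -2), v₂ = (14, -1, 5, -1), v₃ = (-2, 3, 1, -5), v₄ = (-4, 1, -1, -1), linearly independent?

linearly dependent

Form the 4×4 matrix with these as columns; its determinant is 0.
A zero determinant means the columns are linearly dependent.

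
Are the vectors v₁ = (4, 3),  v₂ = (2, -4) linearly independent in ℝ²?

The matrix [v₁|v₂] has determinant -22.
A nonzero determinant means the columns are linearly independent.

linearly independent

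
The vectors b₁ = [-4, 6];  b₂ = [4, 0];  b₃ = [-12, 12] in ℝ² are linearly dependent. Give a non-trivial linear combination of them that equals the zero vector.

Solve the homogeneous system with b₁, b₂, b₃ as columns by row-reducing the coefficient matrix.
The free variable yields coefficients (2, -1, -1) (any nonzero multiple also works).

2b₁ - b₂ - b₃ = 0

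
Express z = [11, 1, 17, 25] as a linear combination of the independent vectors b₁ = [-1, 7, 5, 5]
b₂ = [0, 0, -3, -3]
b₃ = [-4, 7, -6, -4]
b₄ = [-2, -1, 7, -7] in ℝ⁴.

Write z = c₁b₁ + … + c₄b₄ and equate components.
Row-reducing the augmented matrix gives the unique coefficients (c₁, …, c₄) = (3, 3, -3, -1).

z = 3b₁ + 3b₂ - 3b₃ - b₄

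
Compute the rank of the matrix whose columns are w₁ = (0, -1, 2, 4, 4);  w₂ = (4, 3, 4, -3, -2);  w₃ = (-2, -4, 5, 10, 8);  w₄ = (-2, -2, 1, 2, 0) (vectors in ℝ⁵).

Apply Gaussian elimination to the matrix whose rows are w₁, w₂, w₃, w₄.
Exactly 3 pivots survive; hence the rank is 3.

3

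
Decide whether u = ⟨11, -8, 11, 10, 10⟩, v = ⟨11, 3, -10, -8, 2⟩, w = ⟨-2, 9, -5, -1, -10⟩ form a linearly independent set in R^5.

Place the vectors as rows of a 3×5 matrix and reduce to echelon form.
The reduction yields 3 nonzero rows, so the rank is 3.
Since rank = 3 (the number of vectors), the set is linearly independent.

linearly independent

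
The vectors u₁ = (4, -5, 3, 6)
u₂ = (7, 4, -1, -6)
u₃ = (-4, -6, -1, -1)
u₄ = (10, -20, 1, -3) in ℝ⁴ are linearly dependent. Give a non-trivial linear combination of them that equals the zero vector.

2u₁ + 2u₂ + 3u₃ - u₄ = 0

Set up α₁u₁ + … + α₄u₄ = 0 and solve the homogeneous system.
A generator of the null space is (2, 2, 3, -1).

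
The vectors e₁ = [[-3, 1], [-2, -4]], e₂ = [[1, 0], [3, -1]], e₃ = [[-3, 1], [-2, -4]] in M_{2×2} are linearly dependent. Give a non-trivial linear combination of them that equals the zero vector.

Take coordinates with respect to {E₁₁, E₁₂, E₂₁, E₂₂}.
Set up α₁e₁ + … + α₃e₃ = 0 and solve the homogeneous system.
One solution (up to scaling) is (1, 0, -1).

e₁ - e₃ = 0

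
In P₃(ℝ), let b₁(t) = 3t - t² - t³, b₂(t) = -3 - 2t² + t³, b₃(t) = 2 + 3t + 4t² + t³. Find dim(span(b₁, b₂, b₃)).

3

Pass to coordinate vectors with respect to the basis {1, t, …, t³}.
Apply Gaussian elimination to the matrix whose rows are b₁, b₂, b₃.
Exactly 3 pivots survive; hence the rank is 3.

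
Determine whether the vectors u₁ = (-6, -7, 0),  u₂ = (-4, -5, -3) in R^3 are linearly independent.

linearly independent

Row-reduce the matrix whose columns are u₁, u₂.
The reduction yields 2 nonzero rows, so the rank is 2.
Since rank = 2 (the number of vectors), the set is linearly independent.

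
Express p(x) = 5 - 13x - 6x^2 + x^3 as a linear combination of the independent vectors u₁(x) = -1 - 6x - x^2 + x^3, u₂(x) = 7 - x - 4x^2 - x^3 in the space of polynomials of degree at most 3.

p = 2u₁ + u₂

Work in coordinates with respect to the standard basis {1, x, …, x^3}.
Set up the augmented matrix [u₁ | u₂ | p] and row-reduce.
Row-reducing the augmented matrix gives the unique coefficients (α₁, α₂) = (2, 1).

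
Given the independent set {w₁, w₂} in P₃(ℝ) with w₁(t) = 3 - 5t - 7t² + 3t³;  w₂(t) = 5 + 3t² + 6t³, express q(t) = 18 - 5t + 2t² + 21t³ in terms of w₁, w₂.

Work in coordinates with respect to the standard basis {1, t, …, t³}.
Write q = α₁w₁ + α₂w₂ and equate components.
The system has the unique solution (α₁, α₂) = (1, 3).

q = w₁ + 3w₂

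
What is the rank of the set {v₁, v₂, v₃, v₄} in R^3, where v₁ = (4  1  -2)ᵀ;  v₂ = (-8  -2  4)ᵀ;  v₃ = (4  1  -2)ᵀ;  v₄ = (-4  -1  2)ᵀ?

Row-reduce the 4×3 matrix with these as rows.
Exactly 1 pivot survives; hence the rank is 1.
(With 4 elements in a 3-dimensional space the rank is at most 3.)

1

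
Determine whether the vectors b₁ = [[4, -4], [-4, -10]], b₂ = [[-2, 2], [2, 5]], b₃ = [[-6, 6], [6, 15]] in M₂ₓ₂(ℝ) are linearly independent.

linearly dependent

Write each element as a coordinate vector in ℝ⁴ using {E₁₁, E₁₂, E₂₁, E₂₂}.
Row-reduce the matrix whose columns are b₁, b₂, b₃.
The reduction yields 1 nonzero row, so the rank is 1.
Since rank 1 < 3, the set is linearly dependent.
Indeed b₁ + 2b₂ = 0.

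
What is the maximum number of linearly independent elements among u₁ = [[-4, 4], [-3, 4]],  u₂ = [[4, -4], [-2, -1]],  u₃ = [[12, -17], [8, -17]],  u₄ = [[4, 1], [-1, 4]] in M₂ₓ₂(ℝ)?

Use coordinates relative to {E₁₁, E₁₂, E₂₁, E₂₂}.
Apply Gaussian elimination to the matrix whose rows are u₁, u₂, u₃, u₄.
Exactly 3 pivots survive; hence the rank is 3.

3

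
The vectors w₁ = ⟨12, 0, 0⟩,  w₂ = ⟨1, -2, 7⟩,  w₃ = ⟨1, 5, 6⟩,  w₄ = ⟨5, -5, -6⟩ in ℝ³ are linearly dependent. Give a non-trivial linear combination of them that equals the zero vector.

Solve the homogeneous system with w₁, w₂, w₃, w₄ as columns by row-reducing the coefficient matrix.
One solution (up to scaling) is (1, 0, -2, -2).

w₁ - 2w₃ - 2w₄ = 0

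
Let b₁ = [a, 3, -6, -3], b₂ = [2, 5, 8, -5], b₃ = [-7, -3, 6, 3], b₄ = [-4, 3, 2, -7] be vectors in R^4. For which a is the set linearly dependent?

The set is linearly dependent precisely when det[b₁; b₂; b₃; b₄] = 0.
Expanding, det = 1512 - 216*a.
Solving 1512 - 216*a = 0 yields a = 7.

a = 7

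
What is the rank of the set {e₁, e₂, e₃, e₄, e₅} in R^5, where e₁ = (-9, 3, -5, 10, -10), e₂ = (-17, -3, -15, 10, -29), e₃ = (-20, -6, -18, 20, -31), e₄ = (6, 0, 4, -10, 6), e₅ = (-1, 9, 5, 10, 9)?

Form the matrix with e₁, e₂, e₃, e₄, e₅ as columns and reduce.
There are 3 pivot columns, so rank = 3.

rank 3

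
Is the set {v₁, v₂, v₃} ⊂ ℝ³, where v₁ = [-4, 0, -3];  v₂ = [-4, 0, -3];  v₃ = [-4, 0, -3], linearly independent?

Two of the vectors are equal, giving an immediate dependence.

linearly dependent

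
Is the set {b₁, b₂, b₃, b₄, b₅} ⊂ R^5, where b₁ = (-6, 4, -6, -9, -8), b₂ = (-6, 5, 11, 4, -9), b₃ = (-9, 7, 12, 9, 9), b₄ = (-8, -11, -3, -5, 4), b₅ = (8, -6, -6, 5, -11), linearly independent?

Form the 5×5 matrix with these as columns; its determinant is -381984.
A nonzero determinant means the columns are linearly independent.

linearly independent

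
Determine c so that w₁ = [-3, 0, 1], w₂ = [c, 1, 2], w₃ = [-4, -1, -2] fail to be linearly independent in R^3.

The vectors are dependent exactly when the determinant of the matrix with rows w₁, w₂, w₃ vanishes.
Expanding, det = 4 - c.
This vanishes exactly when c = 4.

c = 4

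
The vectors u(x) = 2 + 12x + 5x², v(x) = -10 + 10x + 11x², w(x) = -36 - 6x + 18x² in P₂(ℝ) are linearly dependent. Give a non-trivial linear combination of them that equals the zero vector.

3u - 3v + w = 0

Pass to coordinate vectors relative to the basis {1, x, x²}.
Write the vectors as columns of a matrix and find a nonzero vector in its null space.
The free variable yields coefficients (3, -3, 1) (any nonzero multiple also works).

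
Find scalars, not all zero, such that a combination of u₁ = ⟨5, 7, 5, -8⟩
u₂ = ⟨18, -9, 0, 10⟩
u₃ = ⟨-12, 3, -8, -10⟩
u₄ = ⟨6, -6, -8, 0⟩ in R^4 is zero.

u₂ + u₃ - u₄ = 0

Write the vectors as columns of a matrix and find a nonzero vector in its null space.
A generator of the null space is (0, 1, 1, -1).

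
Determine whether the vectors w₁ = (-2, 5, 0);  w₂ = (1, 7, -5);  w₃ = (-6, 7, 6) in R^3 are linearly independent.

linearly independent

Row-reduce the matrix whose columns are w₁, w₂, w₃.
The reduction yields 3 nonzero rows, so the rank is 3.
Since rank = 3 (the number of vectors), the set is linearly independent.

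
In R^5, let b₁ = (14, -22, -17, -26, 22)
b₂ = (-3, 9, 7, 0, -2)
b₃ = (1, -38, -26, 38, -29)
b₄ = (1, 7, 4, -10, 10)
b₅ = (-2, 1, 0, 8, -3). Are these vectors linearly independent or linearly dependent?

linearly dependent

Place the vectors as rows of a 5×5 matrix and reduce to echelon form.
The reduction yields 3 nonzero rows, so the rank is 3.
Since rank 3 < 5, the set is linearly dependent.
Indeed b₁ + 7b₂ + 2b₃ + 5b₄ = 0.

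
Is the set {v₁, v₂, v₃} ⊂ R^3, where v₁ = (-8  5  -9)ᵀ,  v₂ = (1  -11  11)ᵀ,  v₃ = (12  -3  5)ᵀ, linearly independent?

linearly independent

Row-reduce the matrix whose columns are v₁, v₂, v₃.
The reduction yields 3 nonzero rows, so the rank is 3.
Since rank = 3 (the number of vectors), the set is linearly independent.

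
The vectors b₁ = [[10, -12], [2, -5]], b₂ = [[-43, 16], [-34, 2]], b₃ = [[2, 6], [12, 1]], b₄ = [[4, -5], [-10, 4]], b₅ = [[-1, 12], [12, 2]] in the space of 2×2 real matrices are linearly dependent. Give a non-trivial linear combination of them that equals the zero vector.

Pass to coordinate vectors relative to the basis {E₁₁, E₁₂, E₂₁, E₂₂}.
Solve the homogeneous system with b₁, b₂, b₃, b₄, b₅ as columns by row-reducing the coefficient matrix.
A generator of the null space is (3, 1, 3, 2, 1).

3b₁ + b₂ + 3b₃ + 2b₄ + b₅ = 0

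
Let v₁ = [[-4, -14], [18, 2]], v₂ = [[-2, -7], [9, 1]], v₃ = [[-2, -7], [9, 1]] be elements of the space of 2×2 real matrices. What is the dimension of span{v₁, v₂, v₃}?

Pass to coordinate vectors with respect to the basis {E₁₁, E₁₂, E₂₁, E₂₂}.
Put the 4×3 matrix [v₁|v₂|v₃] into echelon form.
Reduction leaves 1 leading entry, giving rank 1.

dim = 1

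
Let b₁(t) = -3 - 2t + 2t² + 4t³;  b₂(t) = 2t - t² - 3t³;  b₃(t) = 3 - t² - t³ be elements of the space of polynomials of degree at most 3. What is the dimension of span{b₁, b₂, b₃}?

2

Pass to coordinate vectors with respect to the basis {1, t, …, t³}.
Put the 4×3 matrix [b₁|b₂|b₃] into echelon form.
There are 2 pivot columns, so rank = 2.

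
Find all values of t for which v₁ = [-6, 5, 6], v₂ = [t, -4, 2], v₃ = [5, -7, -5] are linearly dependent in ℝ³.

Place the vectors as rows of a 3×3 matrix; dependence ⇔ determinant zero.
Cofactor expansion gives det = -17*t - 34.
This vanishes exactly when t = -2.

t = -2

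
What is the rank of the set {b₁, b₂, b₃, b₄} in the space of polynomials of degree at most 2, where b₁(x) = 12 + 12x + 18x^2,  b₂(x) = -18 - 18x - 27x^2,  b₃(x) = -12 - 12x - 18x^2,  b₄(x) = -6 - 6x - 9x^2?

1

Pass to coordinate vectors with respect to the basis {1, x, x^2}.
Apply Gaussian elimination to the matrix whose rows are b₁, b₂, b₃, b₄.
The echelon form has 1 nonzero row, so the rank is 1.
(With 4 elements in a 3-dimensional space the rank is at most 3.)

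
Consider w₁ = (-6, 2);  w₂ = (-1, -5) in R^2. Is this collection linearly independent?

Place the vectors as rows of a 2×2 matrix and reduce to echelon form.
The reduction yields 2 nonzero rows, so the rank is 2.
Since rank = 2 (the number of vectors), the set is linearly independent.

linearly independent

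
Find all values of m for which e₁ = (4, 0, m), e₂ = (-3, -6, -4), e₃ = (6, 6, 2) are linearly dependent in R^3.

The vectors are dependent exactly when the determinant of the matrix with rows e₁, e₂, e₃ vanishes.
Expanding, det = 18*m + 48.
This vanishes exactly when m = -8/3.

m = -8/3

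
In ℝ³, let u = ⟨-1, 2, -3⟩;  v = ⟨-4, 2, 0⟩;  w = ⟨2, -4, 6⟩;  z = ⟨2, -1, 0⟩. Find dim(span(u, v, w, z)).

2

Apply Gaussian elimination to the matrix whose rows are u, v, w, z.
There are 2 pivot columns, so rank = 2.
(With 4 elements in a 3-dimensional space the rank is at most 3.)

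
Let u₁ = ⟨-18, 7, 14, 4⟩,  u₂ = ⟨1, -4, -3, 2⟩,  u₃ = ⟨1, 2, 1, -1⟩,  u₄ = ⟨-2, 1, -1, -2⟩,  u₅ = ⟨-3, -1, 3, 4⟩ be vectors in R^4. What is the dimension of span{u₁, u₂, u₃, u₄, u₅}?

4

Form the matrix with u₁, u₂, u₃, u₄, u₅ as columns and reduce.
There are 4 pivot columns, so rank = 4.
(With 5 elements in a 4-dimensional space the rank is at most 4.)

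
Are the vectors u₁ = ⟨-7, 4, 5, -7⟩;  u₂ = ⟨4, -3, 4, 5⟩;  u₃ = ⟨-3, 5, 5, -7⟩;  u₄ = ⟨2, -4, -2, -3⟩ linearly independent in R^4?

linearly independent

Row-reduce the matrix whose columns are u₁, u₂, u₃, u₄.
The reduction yields 4 nonzero rows, so the rank is 4.
Since rank = 4 (the number of vectors), the set is linearly independent.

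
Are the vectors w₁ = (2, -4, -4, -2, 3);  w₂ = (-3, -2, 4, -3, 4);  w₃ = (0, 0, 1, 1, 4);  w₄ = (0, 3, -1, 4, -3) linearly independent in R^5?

Place the vectors as rows of a 4×5 matrix and reduce to echelon form.
The reduction yields 4 nonzero rows, so the rank is 4.
Since rank = 4 (the number of vectors), the set is linearly independent.

linearly independent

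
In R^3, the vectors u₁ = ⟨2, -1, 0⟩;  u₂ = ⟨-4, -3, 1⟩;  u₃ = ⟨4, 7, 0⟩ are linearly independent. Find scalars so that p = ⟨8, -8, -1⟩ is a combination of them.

Since u₁, u₂, u₃ are independent, the coefficients expressing p are uniquely determined by a linear system.
Row-reducing the augmented matrix gives the unique coefficients (α₁, α₂, α₃) = (4, -1, -1).

p = 4u₁ - u₂ - u₃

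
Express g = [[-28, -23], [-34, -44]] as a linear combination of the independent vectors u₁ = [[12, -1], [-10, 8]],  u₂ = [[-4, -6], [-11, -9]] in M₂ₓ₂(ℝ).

g = -u₁ + 4u₂

Take coordinate vectors relative to {E₁₁, E₁₂, E₂₁, E₂₂}.
Write g = α₁u₁ + α₂u₂ and equate components.
Back-substitution yields (α₁, α₂) = (-1, 4).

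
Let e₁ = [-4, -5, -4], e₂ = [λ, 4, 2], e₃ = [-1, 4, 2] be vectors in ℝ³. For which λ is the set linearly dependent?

λ = -1

Place the vectors as rows of a 3×3 matrix; dependence ⇔ determinant zero.
Cofactor expansion gives det = -6*λ - 6.
Solving -6*λ - 6 = 0 yields λ = -1.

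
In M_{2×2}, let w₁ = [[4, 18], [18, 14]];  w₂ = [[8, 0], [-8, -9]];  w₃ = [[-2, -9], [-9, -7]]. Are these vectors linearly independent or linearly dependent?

linearly dependent

Take coordinates with respect to the standard basis {E₁₁, E₁₂, E₂₁, E₂₂}.
One vector is a scalar multiple of another, so the set is dependent.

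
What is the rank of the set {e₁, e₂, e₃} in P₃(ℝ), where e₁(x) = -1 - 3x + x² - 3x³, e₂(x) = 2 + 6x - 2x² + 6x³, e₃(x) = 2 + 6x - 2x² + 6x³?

1

Use coordinates relative to {1, x, …, x³}.
Apply Gaussian elimination to the matrix whose rows are e₁, e₂, e₃.
Exactly 1 pivot survives; hence the rank is 1.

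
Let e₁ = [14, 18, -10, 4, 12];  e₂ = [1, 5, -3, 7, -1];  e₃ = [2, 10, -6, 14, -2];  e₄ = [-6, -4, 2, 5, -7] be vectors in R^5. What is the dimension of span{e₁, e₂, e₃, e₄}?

Form the matrix with e₁, e₂, e₃, e₄ as columns and reduce.
Exactly 2 pivots survive; hence the rank is 2.

dim = 2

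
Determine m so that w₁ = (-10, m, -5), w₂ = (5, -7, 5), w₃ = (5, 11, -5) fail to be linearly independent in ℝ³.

Dependence holds iff the 3×3 matrix [w₁ w₂ w₃] is singular.
Expanding, det = 50*m - 250.
Solving 50*m - 250 = 0 yields m = 5.

m = 5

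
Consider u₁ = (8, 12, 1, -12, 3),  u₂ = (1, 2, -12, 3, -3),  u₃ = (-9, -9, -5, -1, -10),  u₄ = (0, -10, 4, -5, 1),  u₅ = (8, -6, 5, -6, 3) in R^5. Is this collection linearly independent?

The matrix [u₁|u₂|u₃|u₄|u₅] has determinant 89142.
A nonzero determinant means the columns are linearly independent.

linearly independent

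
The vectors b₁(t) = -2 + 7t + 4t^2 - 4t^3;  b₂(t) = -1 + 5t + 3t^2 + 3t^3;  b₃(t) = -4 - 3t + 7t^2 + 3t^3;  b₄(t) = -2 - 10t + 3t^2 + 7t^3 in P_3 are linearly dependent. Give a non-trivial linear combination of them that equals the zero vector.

b₁ - b₃ + b₄ = 0

Pass to coordinate vectors relative to the basis {1, t, …, t^3}.
Set up α₁b₁ + … + α₄b₄ = 0 and solve the homogeneous system.
One solution (up to scaling) is (1, 0, -1, 1).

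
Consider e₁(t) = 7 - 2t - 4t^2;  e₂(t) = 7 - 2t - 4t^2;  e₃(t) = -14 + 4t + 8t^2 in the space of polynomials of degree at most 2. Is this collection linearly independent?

Write each element as a coordinate vector in ℝ³ using {1, t, t^2}.
Two of the vectors are equal, giving an immediate dependence.

linearly dependent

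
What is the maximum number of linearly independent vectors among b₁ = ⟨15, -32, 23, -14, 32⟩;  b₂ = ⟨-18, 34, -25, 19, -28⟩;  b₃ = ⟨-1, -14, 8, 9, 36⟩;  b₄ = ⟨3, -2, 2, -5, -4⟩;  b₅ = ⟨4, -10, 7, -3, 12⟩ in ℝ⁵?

Form the matrix with b₁, b₂, b₃, b₄, b₅ as columns and reduce.
Reduction leaves 2 leading entries, giving rank 2.

2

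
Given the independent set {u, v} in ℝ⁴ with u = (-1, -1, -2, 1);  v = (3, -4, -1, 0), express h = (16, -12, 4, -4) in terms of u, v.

h = -4u + 4v

Write h = a₁u + a₂v and equate components.
Row-reducing the augmented matrix gives the unique coefficients (a₁, a₂) = (-4, 4).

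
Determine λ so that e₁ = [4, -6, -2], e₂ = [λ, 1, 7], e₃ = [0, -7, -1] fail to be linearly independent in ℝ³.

The vectors are dependent exactly when the determinant of the matrix with rows e₁, e₂, e₃ vanishes.
Cofactor expansion gives det = 8*λ + 192.
This vanishes exactly when λ = -24.

λ = -24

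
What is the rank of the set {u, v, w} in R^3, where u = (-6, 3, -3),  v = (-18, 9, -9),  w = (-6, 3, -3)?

Apply Gaussian elimination to the matrix whose rows are u, v, w.
Exactly 1 pivot survives; hence the rank is 1.

1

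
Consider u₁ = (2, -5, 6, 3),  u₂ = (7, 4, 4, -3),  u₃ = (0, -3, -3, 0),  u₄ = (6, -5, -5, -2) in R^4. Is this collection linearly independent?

linearly independent

Place the vectors as rows of a 4×4 matrix and reduce to echelon form.
The reduction yields 4 nonzero rows, so the rank is 4.
Since rank = 4 (the number of vectors), the set is linearly independent.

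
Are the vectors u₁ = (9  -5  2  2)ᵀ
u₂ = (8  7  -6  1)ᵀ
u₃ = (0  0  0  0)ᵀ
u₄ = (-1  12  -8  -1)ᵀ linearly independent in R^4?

linearly dependent

One of the vectors is the zero vector, so the set is linearly dependent.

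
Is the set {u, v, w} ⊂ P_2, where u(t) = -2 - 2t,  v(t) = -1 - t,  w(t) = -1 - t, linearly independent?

linearly dependent

Take coordinates with respect to the standard basis {1, t, t²}.
Row-reduce the matrix whose columns are u, v, w.
The reduction yields 1 nonzero row, so the rank is 1.
Since rank 1 < 3, the set is linearly dependent.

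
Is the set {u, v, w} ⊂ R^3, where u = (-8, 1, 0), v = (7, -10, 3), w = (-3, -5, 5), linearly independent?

Row-reduce the matrix whose columns are u, v, w.
The reduction yields 3 nonzero rows, so the rank is 3.
Since rank = 3 (the number of vectors), the set is linearly independent.

linearly independent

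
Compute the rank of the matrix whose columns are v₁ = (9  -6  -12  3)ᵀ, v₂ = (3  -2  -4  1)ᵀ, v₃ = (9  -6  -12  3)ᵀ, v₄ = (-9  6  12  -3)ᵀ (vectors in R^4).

1

Put the 4×4 matrix [v₁|v₂|v₃|v₄] into echelon form.
The echelon form has 1 nonzero row, so the rank is 1.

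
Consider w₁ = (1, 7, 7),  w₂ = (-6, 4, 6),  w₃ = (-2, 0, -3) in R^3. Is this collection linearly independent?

Place the vectors as rows of a 3×3 matrix and reduce to echelon form.
The reduction yields 3 nonzero rows, so the rank is 3.
Since rank = 3 (the number of vectors), the set is linearly independent.

linearly independent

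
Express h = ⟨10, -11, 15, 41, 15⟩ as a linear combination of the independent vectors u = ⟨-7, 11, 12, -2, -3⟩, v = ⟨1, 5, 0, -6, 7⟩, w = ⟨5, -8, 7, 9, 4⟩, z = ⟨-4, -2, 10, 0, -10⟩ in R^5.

h = 2u - 3v + 3w - 3z

Write h = α₁u + … + α₄z and equate components.
The system has the unique solution (α₁, …, α₄) = (2, -3, 3, -3).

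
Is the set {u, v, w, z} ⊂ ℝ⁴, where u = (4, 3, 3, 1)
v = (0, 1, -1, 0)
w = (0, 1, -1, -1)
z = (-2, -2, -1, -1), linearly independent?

linearly dependent

Form the 4×4 matrix with these as columns; its determinant is 0.
A zero determinant means the columns are linearly dependent.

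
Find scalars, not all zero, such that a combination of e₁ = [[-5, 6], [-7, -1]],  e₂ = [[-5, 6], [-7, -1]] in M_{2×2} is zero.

e₁ - e₂ = 0

Write each element as a vector in ℝ⁴ using {E₁₁, E₁₂, E₂₁, E₂₂}.
Set up α₁e₁ + α₂e₂ = 0 and solve the homogeneous system.
One solution (up to scaling) is (1, -1).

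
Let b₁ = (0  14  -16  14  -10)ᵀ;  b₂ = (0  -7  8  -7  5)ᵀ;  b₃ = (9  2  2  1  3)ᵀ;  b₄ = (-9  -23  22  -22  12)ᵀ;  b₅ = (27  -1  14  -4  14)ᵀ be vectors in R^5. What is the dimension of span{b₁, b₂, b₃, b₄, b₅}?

dim = 2

Row-reduce the 5×5 matrix with these as rows.
Exactly 2 pivots survive; hence the rank is 2.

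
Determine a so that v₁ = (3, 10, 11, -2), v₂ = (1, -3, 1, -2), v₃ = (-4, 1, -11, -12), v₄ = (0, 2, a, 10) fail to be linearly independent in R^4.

a = 17/8

Place the vectors as rows of a 4×4 matrix; dependence ⇔ determinant zero.
Expanding, det = 714 - 336*a.
This vanishes exactly when a = 17/8.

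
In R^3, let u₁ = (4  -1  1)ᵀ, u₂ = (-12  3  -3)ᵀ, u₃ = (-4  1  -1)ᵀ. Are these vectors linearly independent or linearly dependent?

linearly dependent

Place the vectors as rows of a 3×3 matrix and reduce to echelon form.
The reduction yields 1 nonzero row, so the rank is 1.
Since rank 1 < 3, the set is linearly dependent.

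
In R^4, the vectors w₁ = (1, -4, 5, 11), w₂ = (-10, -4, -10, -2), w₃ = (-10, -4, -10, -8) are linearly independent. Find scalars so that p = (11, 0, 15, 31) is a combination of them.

Since w₁, w₂, w₃ are independent, the coefficients expressing p are uniquely determined by a linear system.
Back-substitution yields (α₁, α₂, α₃) = (1, 2, -3).

p = w₁ + 2w₂ - 3w₃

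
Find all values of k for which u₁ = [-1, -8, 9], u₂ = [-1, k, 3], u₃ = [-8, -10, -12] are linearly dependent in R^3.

k = -29/7

Place the vectors as rows of a 3×3 matrix; dependence ⇔ determinant zero.
The determinant works out to 84*k + 348.
This vanishes exactly when k = -29/7.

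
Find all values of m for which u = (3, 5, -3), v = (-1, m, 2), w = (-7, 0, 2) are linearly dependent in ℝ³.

m = -4

Place the vectors as rows of a 3×3 matrix; dependence ⇔ determinant zero.
The determinant works out to -15*m - 60.
Solving -15*m - 60 = 0 yields m = -4.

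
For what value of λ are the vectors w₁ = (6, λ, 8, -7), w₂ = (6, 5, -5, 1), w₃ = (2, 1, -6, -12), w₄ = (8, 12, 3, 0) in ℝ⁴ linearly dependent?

The vectors are dependent exactly when the determinant of the matrix with rows w₁, w₂, w₃, w₄ vanishes.
The determinant works out to 9750 - 750*λ.
This vanishes exactly when λ = 13.

λ = 13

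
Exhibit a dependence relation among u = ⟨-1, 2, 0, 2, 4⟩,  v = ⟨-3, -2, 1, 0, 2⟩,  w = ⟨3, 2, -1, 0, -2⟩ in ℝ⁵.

Set up α₁u + … + α₃w = 0 and solve the homogeneous system.
One solution (up to scaling) is (0, 1, 1).

v + w = 0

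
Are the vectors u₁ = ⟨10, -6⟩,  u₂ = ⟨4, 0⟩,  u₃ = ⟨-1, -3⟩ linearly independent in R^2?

linearly dependent

There are 3 vectors in a 2-dimensional space, so they cannot be linearly independent.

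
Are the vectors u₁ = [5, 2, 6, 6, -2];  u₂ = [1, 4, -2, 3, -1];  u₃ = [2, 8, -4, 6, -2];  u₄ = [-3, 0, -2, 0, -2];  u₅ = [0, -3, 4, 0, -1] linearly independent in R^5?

Row-reduce the matrix whose columns are u₁, u₂, u₃, u₄, u₅.
The reduction yields 3 nonzero rows, so the rank is 3.
Since rank 3 < 5, the set is linearly dependent.

linearly dependent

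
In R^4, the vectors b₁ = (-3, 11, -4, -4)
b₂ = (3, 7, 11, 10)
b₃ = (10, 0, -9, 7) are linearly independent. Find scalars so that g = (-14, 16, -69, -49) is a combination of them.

Solve the system with b₁, b₂, b₃ as columns and g as the right-hand side.
Back-substitution yields (α₁, α₂, α₃) = (4, -4, 1).

g = 4b₁ - 4b₂ + b₃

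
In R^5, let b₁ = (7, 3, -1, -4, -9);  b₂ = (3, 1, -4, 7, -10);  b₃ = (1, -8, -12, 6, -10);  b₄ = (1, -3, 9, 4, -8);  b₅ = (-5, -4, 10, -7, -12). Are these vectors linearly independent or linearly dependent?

Row-reduce the matrix whose columns are b₁, b₂, b₃, b₄, b₅.
The reduction yields 5 nonzero rows, so the rank is 5.
Since rank = 5 (the number of vectors), the set is linearly independent.

linearly independent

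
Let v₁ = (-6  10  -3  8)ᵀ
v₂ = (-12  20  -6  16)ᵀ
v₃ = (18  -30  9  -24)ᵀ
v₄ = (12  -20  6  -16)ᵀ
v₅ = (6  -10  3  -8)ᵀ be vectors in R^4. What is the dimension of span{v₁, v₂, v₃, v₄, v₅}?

1

Put the 4×5 matrix [v₁|v₂|v₃|v₄|v₅] into echelon form.
Reduction leaves 1 leading entry, giving rank 1.
(With 5 elements in a 4-dimensional space the rank is at most 4.)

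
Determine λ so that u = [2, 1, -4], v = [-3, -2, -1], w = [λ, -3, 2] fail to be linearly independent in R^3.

λ = -44/9

The vectors are dependent exactly when the determinant of the matrix with rows u, v, w vanishes.
The determinant works out to -9*λ - 44.
This vanishes exactly when λ = -44/9.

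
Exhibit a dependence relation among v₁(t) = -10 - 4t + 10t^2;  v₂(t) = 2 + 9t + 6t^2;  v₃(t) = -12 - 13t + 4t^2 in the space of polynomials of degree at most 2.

Take coordinates with respect to {1, t, t^2}.
Solve the homogeneous system with v₁, v₂, v₃ as columns by row-reducing the coefficient matrix.
A generator of the null space is (1, -1, -1).

v₁ - v₂ - v₃ = 0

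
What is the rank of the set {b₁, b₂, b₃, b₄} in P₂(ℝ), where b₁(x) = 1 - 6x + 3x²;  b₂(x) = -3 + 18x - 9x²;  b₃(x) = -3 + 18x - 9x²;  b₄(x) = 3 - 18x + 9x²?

rank 1

Represent each element by its coordinate vector in ℝ³.
Row-reduce the 4×3 matrix with these as rows.
There is 1 pivot column, so rank = 1.
(With 4 elements in a 3-dimensional space the rank is at most 3.)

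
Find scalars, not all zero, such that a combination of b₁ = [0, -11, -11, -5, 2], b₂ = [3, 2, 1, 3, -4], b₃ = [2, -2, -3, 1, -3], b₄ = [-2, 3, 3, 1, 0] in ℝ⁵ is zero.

b₁ + 2b₂ - 2b₃ + b₄ = 0

Solve the homogeneous system with b₁, b₂, b₃, b₄ as columns by row-reducing the coefficient matrix.
The free variable yields coefficients (1, 2, -2, 1) (any nonzero multiple also works).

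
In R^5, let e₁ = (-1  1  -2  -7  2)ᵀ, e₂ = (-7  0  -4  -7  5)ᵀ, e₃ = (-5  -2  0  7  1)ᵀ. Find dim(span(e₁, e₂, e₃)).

Put the 5×3 matrix [e₁|e₂|e₃] into echelon form.
The echelon form has 2 nonzero rows, so the rank is 2.

2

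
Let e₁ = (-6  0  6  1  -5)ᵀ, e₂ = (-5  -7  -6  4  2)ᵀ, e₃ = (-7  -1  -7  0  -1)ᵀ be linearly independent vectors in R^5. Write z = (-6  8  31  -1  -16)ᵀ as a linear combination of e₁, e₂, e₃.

Solve the system with e₁, e₂, e₃ as columns and z as the right-hand side.
Row-reducing the augmented matrix gives the unique coefficients (α₁, α₂, α₃) = (3, -1, -1).

z = 3e₁ - e₂ - e₃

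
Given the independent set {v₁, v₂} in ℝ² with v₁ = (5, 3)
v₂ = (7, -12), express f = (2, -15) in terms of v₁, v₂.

Set up the augmented matrix [v₁ | v₂ | f] and row-reduce.
Row-reducing the augmented matrix gives the unique coefficients (α₁, α₂) = (-1, 1).

f = -v₁ + v₂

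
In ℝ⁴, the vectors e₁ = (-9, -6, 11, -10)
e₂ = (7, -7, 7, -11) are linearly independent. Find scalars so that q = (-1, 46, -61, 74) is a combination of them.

Write q = c₁e₁ + c₂e₂ and equate components.
The system has the unique solution (c₁, c₂) = (-3, -4).

q = -3e₁ - 4e₂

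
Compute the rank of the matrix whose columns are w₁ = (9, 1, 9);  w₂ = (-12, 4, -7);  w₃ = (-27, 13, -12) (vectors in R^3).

Apply Gaussian elimination to the matrix whose rows are w₁, w₂, w₃.
Reduction leaves 2 leading entries, giving rank 2.

2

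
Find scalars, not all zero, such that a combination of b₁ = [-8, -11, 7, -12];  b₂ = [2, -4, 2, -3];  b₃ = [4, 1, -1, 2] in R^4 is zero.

b₁ - 2b₂ + 3b₃ = 0

Solve the homogeneous system with b₁, b₂, b₃ as columns by row-reducing the coefficient matrix.
The free variable yields coefficients (1, -2, 3) (any nonzero multiple also works).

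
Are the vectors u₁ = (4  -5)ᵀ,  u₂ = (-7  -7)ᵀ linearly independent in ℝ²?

linearly independent

Form the 2×2 matrix with these as columns; its determinant is -63.
A nonzero determinant means the columns are linearly independent.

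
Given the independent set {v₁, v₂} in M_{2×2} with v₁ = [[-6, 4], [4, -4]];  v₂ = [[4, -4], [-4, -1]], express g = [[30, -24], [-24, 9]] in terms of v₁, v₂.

Identify each element with its coordinate vector in ℝ⁴ via {E₁₁, E₁₂, E₂₁, E₂₂}.
Set up the augmented matrix [v₁ | v₂ | g] and row-reduce.
Back-substitution yields (a₁, a₂) = (-3, 3).

g = -3v₁ + 3v₂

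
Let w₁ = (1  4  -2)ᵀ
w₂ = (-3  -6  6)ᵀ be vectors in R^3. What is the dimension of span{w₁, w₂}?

dim = 2

Apply Gaussian elimination to the matrix whose rows are w₁, w₂.
Exactly 2 pivots survive; hence the rank is 2.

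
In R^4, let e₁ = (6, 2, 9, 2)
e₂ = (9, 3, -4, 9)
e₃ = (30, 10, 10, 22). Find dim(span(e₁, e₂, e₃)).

Apply Gaussian elimination to the matrix whose rows are e₁, e₂, e₃.
Exactly 2 pivots survive; hence the rank is 2.

2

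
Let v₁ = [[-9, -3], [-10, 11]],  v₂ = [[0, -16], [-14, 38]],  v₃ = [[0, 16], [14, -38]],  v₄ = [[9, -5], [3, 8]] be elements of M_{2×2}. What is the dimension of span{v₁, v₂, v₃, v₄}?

2

Use coordinates relative to {E₁₁, E₁₂, E₂₁, E₂₂}.
Row-reduce the 4×4 matrix with these as rows.
The echelon form has 2 nonzero rows, so the rank is 2.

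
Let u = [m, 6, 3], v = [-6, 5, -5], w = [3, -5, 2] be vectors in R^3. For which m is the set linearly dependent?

Place the vectors as rows of a 3×3 matrix; dependence ⇔ determinant zero.
Cofactor expansion gives det = 27 - 15*m.
Solving 27 - 15*m = 0 yields m = 9/5.

m = 9/5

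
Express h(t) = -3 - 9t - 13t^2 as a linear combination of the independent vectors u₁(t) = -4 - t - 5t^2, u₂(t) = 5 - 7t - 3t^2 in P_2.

h = 2u₁ + u₂

Work in coordinates with respect to the standard basis {1, t, t^2}.
Write h = c₁u₁ + c₂u₂ and equate components.
Back-substitution yields (c₁, c₂) = (2, 1).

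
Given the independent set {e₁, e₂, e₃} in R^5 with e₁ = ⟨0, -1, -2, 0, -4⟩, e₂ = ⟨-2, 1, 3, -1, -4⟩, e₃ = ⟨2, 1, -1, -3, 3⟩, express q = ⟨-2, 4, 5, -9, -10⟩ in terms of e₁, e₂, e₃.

Solve the system with e₁, e₂, e₃ as columns and q as the right-hand side.
Back-substitution yields (c₁, c₂, c₃) = (1, 3, 2).

q = e₁ + 3e₂ + 2e₃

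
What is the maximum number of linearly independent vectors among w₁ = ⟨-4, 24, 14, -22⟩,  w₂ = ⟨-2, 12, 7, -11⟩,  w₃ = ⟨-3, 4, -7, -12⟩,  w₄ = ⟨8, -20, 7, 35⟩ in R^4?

2

Put the 4×4 matrix [w₁|w₂|w₃|w₄] into echelon form.
There are 2 pivot columns, so rank = 2.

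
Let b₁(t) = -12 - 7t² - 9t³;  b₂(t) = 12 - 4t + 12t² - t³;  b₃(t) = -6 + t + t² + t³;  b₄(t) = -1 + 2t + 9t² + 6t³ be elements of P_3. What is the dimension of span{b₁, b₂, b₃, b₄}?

Use coordinates relative to {1, t, …, t³}.
Row-reduce the 4×4 matrix with these as rows.
Reduction leaves 4 leading entries, giving rank 4.

dim = 4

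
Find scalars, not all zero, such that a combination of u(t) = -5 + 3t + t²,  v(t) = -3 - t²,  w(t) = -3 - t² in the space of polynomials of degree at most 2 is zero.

Take coordinates with respect to {1, t, t²}.
Write the vectors as columns of a matrix and find a nonzero vector in its null space.
One solution (up to scaling) is (0, 1, -1).

v - w = 0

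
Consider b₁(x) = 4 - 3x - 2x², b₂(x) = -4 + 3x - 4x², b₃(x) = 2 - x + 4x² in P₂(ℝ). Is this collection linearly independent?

Write each element as a coordinate vector in ℝ³ using {1, x, x²}.
Row-reduce the matrix whose columns are b₁, b₂, b₃.
The reduction yields 3 nonzero rows, so the rank is 3.
Since rank = 3 (the number of vectors), the set is linearly independent.

linearly independent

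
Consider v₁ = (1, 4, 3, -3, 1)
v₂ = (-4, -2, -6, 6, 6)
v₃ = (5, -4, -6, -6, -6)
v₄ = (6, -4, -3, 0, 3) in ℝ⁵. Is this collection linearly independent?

linearly independent

Place the vectors as rows of a 4×5 matrix and reduce to echelon form.
The reduction yields 4 nonzero rows, so the rank is 4.
Since rank = 4 (the number of vectors), the set is linearly independent.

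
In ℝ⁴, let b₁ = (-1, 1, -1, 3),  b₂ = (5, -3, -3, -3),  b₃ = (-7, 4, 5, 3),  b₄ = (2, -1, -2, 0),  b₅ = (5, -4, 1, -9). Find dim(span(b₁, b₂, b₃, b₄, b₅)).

dim = 2

Form the matrix with b₁, b₂, b₃, b₄, b₅ as columns and reduce.
Reduction leaves 2 leading entries, giving rank 2.
(With 5 elements in a 4-dimensional space the rank is at most 4.)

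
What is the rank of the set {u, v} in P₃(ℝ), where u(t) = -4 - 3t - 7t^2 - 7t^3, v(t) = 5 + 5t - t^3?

Pass to coordinate vectors with respect to the basis {1, t, …, t^3}.
Apply Gaussian elimination to the matrix whose rows are u, v.
The echelon form has 2 nonzero rows, so the rank is 2.

2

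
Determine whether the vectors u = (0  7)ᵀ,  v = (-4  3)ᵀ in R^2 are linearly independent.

linearly independent

Place the vectors as rows of a 2×2 matrix and reduce to echelon form.
The reduction yields 2 nonzero rows, so the rank is 2.
Since rank = 2 (the number of vectors), the set is linearly independent.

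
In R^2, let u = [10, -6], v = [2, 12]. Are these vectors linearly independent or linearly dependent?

Form the 2×2 matrix with these as columns; its determinant is 132.
A nonzero determinant means the columns are linearly independent.

linearly independent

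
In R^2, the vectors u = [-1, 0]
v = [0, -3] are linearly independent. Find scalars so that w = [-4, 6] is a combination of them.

Write w = α₁u + α₂v and equate components.
The system has the unique solution (α₁, α₂) = (4, -2).

w = 4u - 2v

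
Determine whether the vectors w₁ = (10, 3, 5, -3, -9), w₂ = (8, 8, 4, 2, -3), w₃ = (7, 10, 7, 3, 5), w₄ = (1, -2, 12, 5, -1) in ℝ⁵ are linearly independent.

Row-reduce the matrix whose columns are w₁, w₂, w₃, w₄.
The reduction yields 4 nonzero rows, so the rank is 4.
Since rank = 4 (the number of vectors), the set is linearly independent.

linearly independent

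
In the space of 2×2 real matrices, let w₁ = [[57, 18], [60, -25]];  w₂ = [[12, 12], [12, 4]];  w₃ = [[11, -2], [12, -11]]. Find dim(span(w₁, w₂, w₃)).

Represent each element by its coordinate vector in ℝ⁴.
Apply Gaussian elimination to the matrix whose rows are w₁, w₂, w₃.
Exactly 2 pivots survive; hence the rank is 2.

dim = 2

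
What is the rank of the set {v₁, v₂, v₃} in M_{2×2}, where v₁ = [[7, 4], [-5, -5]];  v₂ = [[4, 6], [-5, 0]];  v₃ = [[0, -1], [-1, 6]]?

Represent each element by its coordinate vector in ℝ⁴.
Form the matrix with v₁, v₂, v₃ as columns and reduce.
The echelon form has 3 nonzero rows, so the rank is 3.

rank 3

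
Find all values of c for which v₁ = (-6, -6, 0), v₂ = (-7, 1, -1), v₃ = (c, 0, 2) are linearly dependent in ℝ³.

c = 16

The set is linearly dependent precisely when det[v₁; v₂; v₃] = 0.
The determinant works out to 6*c - 96.
Solving 6*c - 96 = 0 yields c = 16.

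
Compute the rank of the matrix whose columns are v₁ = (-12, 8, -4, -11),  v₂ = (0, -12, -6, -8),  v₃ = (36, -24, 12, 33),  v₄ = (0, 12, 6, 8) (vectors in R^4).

Form the matrix with v₁, v₂, v₃, v₄ as columns and reduce.
There are 2 pivot columns, so rank = 2.

2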